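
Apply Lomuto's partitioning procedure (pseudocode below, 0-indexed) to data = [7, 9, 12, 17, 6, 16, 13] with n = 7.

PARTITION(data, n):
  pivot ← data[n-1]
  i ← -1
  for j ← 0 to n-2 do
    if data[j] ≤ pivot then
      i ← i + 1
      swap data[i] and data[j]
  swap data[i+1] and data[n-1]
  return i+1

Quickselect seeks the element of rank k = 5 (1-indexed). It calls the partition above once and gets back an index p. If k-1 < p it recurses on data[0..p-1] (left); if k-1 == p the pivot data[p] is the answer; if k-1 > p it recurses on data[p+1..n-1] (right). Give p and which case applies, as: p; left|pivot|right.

4; pivot

pivot = data[6] = 13; i = -1
j=0: data[0]=7 ≤ 13 → i=0, swap data[0],data[0] (no change) → [7, 9, 12, 17, 6, 16, 13]
j=1: data[1]=9 ≤ 13 → i=1, swap data[1],data[1] (no change) → [7, 9, 12, 17, 6, 16, 13]
j=2: data[2]=12 ≤ 13 → i=2, swap data[2],data[2] (no change) → [7, 9, 12, 17, 6, 16, 13]
j=3: data[3]=17 > 13 → no swap
j=4: data[4]=6 ≤ 13 → i=3, swap data[3],data[4] → [7, 9, 12, 6, 17, 16, 13]
j=5: data[5]=16 > 13 → no swap
final swap data[4],data[6] → [7, 9, 12, 6, 13, 16, 17]; return 4
p = 4; k-1 = 4 == 4 ⇒ pivot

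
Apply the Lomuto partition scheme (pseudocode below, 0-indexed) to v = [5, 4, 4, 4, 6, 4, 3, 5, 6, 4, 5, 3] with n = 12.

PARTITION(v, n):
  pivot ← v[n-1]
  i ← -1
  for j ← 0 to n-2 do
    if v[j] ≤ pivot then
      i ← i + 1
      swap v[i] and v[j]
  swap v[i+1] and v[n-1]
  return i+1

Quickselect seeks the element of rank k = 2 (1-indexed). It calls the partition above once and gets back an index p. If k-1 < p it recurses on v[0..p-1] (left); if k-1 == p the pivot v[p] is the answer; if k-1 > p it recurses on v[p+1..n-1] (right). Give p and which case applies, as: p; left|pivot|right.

1; pivot

pivot=3, i=-1
j=0: 5>3, skip
j=1: 4>3, skip
j=2: 4>3, skip
j=3: 4>3, skip
j=4: 6>3, skip
j=5: 4>3, skip
j=6: 3≤3, i=0, swap(0,6) ⇒ [3, 4, 4, 4, 6, 4, 5, 5, 6, 4, 5, 3]
j=7: 5>3, skip
j=8: 6>3, skip
j=9: 4>3, skip
j=10: 5>3, skip
swap(1,11) ⇒ [3, 3, 4, 4, 6, 4, 5, 5, 6, 4, 5, 4]; return 1
p = 1; k-1 = 1 == 1 ⇒ pivot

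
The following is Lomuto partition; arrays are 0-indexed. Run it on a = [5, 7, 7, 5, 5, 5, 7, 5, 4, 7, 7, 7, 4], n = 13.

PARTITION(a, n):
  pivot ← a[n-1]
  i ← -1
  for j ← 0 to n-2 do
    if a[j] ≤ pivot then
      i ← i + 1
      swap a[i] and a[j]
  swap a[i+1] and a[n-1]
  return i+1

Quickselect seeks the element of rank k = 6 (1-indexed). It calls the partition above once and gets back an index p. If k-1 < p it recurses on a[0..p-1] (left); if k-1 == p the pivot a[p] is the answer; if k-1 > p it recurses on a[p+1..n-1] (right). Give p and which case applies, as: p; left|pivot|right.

1; right

pivot=4, i=-1
j=0: 5>4, skip
j=1: 7>4, skip
j=2: 7>4, skip
j=3: 5>4, skip
j=4: 5>4, skip
j=5: 5>4, skip
j=6: 7>4, skip
j=7: 5>4, skip
j=8: 4≤4, i=0, swap(0,8) ⇒ [4, 7, 7, 5, 5, 5, 7, 5, 5, 7, 7, 7, 4]
j=9: 7>4, skip
j=10: 7>4, skip
j=11: 7>4, skip
swap(1,12) ⇒ [4, 4, 7, 5, 5, 5, 7, 5, 5, 7, 7, 7, 7]; return 1
p = 1; k-1 = 5 > 1 ⇒ right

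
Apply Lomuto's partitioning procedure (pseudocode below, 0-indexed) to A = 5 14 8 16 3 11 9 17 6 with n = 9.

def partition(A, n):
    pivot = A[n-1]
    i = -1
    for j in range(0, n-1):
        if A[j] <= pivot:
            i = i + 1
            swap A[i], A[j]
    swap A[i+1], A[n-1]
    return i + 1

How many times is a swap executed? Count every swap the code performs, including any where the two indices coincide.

3

pivot=6, i=-1
j=0: 5≤6, i=0, swap(0,0) ⇒ 5 14 8 16 3 11 9 17 6
j=1: 14>6, skip
j=2: 8>6, skip
j=3: 16>6, skip
j=4: 3≤6, i=1, swap(1,4) ⇒ 5 3 8 16 14 11 9 17 6
j=5: 11>6, skip
j=6: 9>6, skip
j=7: 17>6, skip
swap(2,8) ⇒ 5 3 6 16 14 11 9 17 8; return 2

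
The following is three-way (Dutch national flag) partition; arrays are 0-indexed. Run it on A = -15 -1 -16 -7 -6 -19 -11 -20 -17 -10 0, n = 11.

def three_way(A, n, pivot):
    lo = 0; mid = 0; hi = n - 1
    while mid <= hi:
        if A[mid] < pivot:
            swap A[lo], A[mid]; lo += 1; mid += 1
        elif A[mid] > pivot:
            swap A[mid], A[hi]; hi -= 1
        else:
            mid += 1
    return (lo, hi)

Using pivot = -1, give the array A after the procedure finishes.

-15 -16 -7 -6 -19 -11 -20 -17 -10 -1 0

pivot = -1; lo=0, mid=0, hi=10
A[mid]=-15<-1: swap A[0],A[0]; lo=1,mid=1 → -15 -1 -16 -7 -6 -19 -11 -20 -17 -10 0
A[mid]=-1=-1: mid=2
A[mid]=-16<-1: swap A[1],A[2]; lo=2,mid=3 → -15 -16 -1 -7 -6 -19 -11 -20 -17 -10 0
A[mid]=-7<-1: swap A[2],A[3]; lo=3,mid=4 → -15 -16 -7 -1 -6 -19 -11 -20 -17 -10 0
A[mid]=-6<-1: swap A[3],A[4]; lo=4,mid=5 → -15 -16 -7 -6 -1 -19 -11 -20 -17 -10 0
A[mid]=-19<-1: swap A[4],A[5]; lo=5,mid=6 → -15 -16 -7 -6 -19 -1 -11 -20 -17 -10 0
A[mid]=-11<-1: swap A[5],A[6]; lo=6,mid=7 → -15 -16 -7 -6 -19 -11 -1 -20 -17 -10 0
A[mid]=-20<-1: swap A[6],A[7]; lo=7,mid=8 → -15 -16 -7 -6 -19 -11 -20 -1 -17 -10 0
A[mid]=-17<-1: swap A[7],A[8]; lo=8,mid=9 → -15 -16 -7 -6 -19 -11 -20 -17 -1 -10 0
A[mid]=-10<-1: swap A[8],A[9]; lo=9,mid=10 → -15 -16 -7 -6 -19 -11 -20 -17 -10 -1 0
A[mid]=0>-1: swap A[10],A[10]; hi=9 → -15 -16 -7 -6 -19 -11 -20 -17 -10 -1 0
end: lo=9, hi=9; A = -15 -16 -7 -6 -19 -11 -20 -17 -10 -1 0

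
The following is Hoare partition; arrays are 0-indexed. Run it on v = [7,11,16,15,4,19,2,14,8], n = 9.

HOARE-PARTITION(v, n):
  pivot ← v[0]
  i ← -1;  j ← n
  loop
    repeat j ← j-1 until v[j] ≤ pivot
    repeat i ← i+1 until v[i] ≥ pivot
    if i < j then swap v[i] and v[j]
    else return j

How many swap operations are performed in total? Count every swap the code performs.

pivot = v[0] = 7; i = -1, j = 9
j→6 (v[6]=2≤7), i→0 (v[0]=7≥7); i<j, swap → [2,11,16,15,4,19,7,14,8]
j→4 (v[4]=4≤7), i→1 (v[1]=11≥7); i<j, swap → [2,4,16,15,11,19,7,14,8]
j→1, i→2; i≥j, return j=1. v = [2,4,16,15,11,19,7,14,8]

2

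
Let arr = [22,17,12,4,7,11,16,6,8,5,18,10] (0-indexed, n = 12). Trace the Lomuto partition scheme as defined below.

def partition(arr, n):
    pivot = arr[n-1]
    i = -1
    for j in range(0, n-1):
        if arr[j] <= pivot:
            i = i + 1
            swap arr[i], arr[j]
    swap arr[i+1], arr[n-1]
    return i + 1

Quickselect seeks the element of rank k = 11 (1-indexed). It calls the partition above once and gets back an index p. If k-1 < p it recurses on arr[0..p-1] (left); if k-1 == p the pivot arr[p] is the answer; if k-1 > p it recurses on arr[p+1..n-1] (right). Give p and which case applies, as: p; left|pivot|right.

5; right

pivot = arr[11] = 10; i = -1
j=0: arr[0]=22 > 10 → no swap
j=1: arr[1]=17 > 10 → no swap
j=2: arr[2]=12 > 10 → no swap
j=3: arr[3]=4 ≤ 10 → i=0, swap arr[0],arr[3] → [4,17,12,22,7,11,16,6,8,5,18,10]
j=4: arr[4]=7 ≤ 10 → i=1, swap arr[1],arr[4] → [4,7,12,22,17,11,16,6,8,5,18,10]
j=5: arr[5]=11 > 10 → no swap
j=6: arr[6]=16 > 10 → no swap
j=7: arr[7]=6 ≤ 10 → i=2, swap arr[2],arr[7] → [4,7,6,22,17,11,16,12,8,5,18,10]
j=8: arr[8]=8 ≤ 10 → i=3, swap arr[3],arr[8] → [4,7,6,8,17,11,16,12,22,5,18,10]
j=9: arr[9]=5 ≤ 10 → i=4, swap arr[4],arr[9] → [4,7,6,8,5,11,16,12,22,17,18,10]
j=10: arr[10]=18 > 10 → no swap
final swap arr[5],arr[11] → [4,7,6,8,5,10,16,12,22,17,18,11]; return 5
p = 5; k-1 = 10 > 5 ⇒ right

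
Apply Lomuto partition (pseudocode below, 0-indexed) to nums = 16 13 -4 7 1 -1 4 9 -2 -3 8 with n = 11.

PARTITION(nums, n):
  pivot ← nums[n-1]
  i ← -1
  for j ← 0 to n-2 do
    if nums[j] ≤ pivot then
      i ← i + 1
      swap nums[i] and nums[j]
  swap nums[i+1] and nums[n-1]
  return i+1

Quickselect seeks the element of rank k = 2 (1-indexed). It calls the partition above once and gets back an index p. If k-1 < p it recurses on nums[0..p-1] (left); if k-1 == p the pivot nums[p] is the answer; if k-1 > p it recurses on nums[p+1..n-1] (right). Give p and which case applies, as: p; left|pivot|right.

pivot=8, i=-1
j=0: 16>8, skip
j=1: 13>8, skip
j=2: -4≤8, i=0, swap(0,2) ⇒ -4 13 16 7 1 -1 4 9 -2 -3 8
j=3: 7≤8, i=1, swap(1,3) ⇒ -4 7 16 13 1 -1 4 9 -2 -3 8
j=4: 1≤8, i=2, swap(2,4) ⇒ -4 7 1 13 16 -1 4 9 -2 -3 8
j=5: -1≤8, i=3, swap(3,5) ⇒ -4 7 1 -1 16 13 4 9 -2 -3 8
j=6: 4≤8, i=4, swap(4,6) ⇒ -4 7 1 -1 4 13 16 9 -2 -3 8
j=7: 9>8, skip
j=8: -2≤8, i=5, swap(5,8) ⇒ -4 7 1 -1 4 -2 16 9 13 -3 8
j=9: -3≤8, i=6, swap(6,9) ⇒ -4 7 1 -1 4 -2 -3 9 13 16 8
swap(7,10) ⇒ -4 7 1 -1 4 -2 -3 8 13 16 9; return 7
p = 7; k-1 = 1 < 7 ⇒ left

7; left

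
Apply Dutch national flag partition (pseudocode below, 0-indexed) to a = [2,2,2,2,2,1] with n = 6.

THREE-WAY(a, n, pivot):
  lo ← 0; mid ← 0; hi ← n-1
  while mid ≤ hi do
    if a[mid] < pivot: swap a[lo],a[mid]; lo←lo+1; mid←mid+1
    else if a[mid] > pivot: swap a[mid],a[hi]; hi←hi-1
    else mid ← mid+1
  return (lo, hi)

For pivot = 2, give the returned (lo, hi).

pivot = 2; lo=0, mid=0, hi=5
a[mid]=2=2: mid=1
a[mid]=2=2: mid=2
a[mid]=2=2: mid=3
a[mid]=2=2: mid=4
a[mid]=2=2: mid=5
a[mid]=1<2: swap a[0],a[5]; lo=1,mid=6 → [1,2,2,2,2,2]
end: lo=1, hi=5; a = [1,2,2,2,2,2]

(1, 5)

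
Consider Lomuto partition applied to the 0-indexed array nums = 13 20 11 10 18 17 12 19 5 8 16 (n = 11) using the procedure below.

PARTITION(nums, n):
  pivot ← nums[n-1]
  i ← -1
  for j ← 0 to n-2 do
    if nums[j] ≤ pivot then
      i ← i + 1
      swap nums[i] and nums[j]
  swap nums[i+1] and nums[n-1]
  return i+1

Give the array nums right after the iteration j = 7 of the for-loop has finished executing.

13 11 10 12 18 17 20 19 5 8 16

pivot = nums[10] = 16; i = -1
j=0: nums[0]=13 ≤ 16 → i=0, swap nums[0],nums[0] (no change) → 13 20 11 10 18 17 12 19 5 8 16
j=1: nums[1]=20 > 16 → no swap
j=2: nums[2]=11 ≤ 16 → i=1, swap nums[1],nums[2] → 13 11 20 10 18 17 12 19 5 8 16
j=3: nums[3]=10 ≤ 16 → i=2, swap nums[2],nums[3] → 13 11 10 20 18 17 12 19 5 8 16
j=4: nums[4]=18 > 16 → no swap
j=5: nums[5]=17 > 16 → no swap
j=6: nums[6]=12 ≤ 16 → i=3, swap nums[3],nums[6] → 13 11 10 12 18 17 20 19 5 8 16
j=7: nums[7]=19 > 16 → no swap
(after j=7) nums = 13 11 10 12 18 17 20 19 5 8 16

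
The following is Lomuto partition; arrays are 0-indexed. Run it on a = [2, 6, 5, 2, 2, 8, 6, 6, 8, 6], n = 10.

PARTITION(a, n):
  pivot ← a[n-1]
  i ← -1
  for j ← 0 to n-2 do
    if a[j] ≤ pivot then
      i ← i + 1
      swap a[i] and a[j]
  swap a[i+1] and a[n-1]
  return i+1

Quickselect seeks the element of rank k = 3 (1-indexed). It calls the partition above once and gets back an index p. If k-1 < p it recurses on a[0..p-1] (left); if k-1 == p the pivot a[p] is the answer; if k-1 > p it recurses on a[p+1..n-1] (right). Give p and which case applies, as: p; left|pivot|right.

7; left

pivot=6, i=-1
j=0: 2≤6, i=0, swap(0,0) ⇒ [2, 6, 5, 2, 2, 8, 6, 6, 8, 6]
j=1: 6≤6, i=1, swap(1,1) ⇒ [2, 6, 5, 2, 2, 8, 6, 6, 8, 6]
j=2: 5≤6, i=2, swap(2,2) ⇒ [2, 6, 5, 2, 2, 8, 6, 6, 8, 6]
j=3: 2≤6, i=3, swap(3,3) ⇒ [2, 6, 5, 2, 2, 8, 6, 6, 8, 6]
j=4: 2≤6, i=4, swap(4,4) ⇒ [2, 6, 5, 2, 2, 8, 6, 6, 8, 6]
j=5: 8>6, skip
j=6: 6≤6, i=5, swap(5,6) ⇒ [2, 6, 5, 2, 2, 6, 8, 6, 8, 6]
j=7: 6≤6, i=6, swap(6,7) ⇒ [2, 6, 5, 2, 2, 6, 6, 8, 8, 6]
j=8: 8>6, skip
swap(7,9) ⇒ [2, 6, 5, 2, 2, 6, 6, 6, 8, 8]; return 7
p = 7; k-1 = 2 < 7 ⇒ left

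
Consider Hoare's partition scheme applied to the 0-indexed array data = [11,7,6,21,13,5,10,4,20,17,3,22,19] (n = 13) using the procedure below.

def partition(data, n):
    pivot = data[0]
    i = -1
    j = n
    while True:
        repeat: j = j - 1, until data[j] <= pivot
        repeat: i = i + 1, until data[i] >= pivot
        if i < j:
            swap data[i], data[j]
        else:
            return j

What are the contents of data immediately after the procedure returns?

[3,7,6,4,10,5,13,21,20,17,11,22,19]

pivot = data[0] = 11; i = -1, j = 13
j→10 (data[10]=3≤11), i→0 (data[0]=11≥11); i<j, swap → [3,7,6,21,13,5,10,4,20,17,11,22,19]
j→7 (data[7]=4≤11), i→3 (data[3]=21≥11); i<j, swap → [3,7,6,4,13,5,10,21,20,17,11,22,19]
j→6 (data[6]=10≤11), i→4 (data[4]=13≥11); i<j, swap → [3,7,6,4,10,5,13,21,20,17,11,22,19]
j→5, i→6; i≥j, return j=5. data = [3,7,6,4,10,5,13,21,20,17,11,22,19]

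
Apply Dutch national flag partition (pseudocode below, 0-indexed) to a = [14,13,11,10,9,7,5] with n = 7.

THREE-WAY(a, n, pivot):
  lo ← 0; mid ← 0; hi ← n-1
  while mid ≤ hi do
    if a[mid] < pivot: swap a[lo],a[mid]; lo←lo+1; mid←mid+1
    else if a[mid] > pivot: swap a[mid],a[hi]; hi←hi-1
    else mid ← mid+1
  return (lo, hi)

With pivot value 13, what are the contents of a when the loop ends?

pivot = 13; lo=0, mid=0, hi=6
a[mid]=14>13: swap a[0],a[6]; hi=5 → [5,13,11,10,9,7,14]
a[mid]=5<13: swap a[0],a[0]; lo=1,mid=1 → [5,13,11,10,9,7,14]
a[mid]=13=13: mid=2
a[mid]=11<13: swap a[1],a[2]; lo=2,mid=3 → [5,11,13,10,9,7,14]
a[mid]=10<13: swap a[2],a[3]; lo=3,mid=4 → [5,11,10,13,9,7,14]
a[mid]=9<13: swap a[3],a[4]; lo=4,mid=5 → [5,11,10,9,13,7,14]
a[mid]=7<13: swap a[4],a[5]; lo=5,mid=6 → [5,11,10,9,7,13,14]
end: lo=5, hi=5; a = [5,11,10,9,7,13,14]

[5,11,10,9,7,13,14]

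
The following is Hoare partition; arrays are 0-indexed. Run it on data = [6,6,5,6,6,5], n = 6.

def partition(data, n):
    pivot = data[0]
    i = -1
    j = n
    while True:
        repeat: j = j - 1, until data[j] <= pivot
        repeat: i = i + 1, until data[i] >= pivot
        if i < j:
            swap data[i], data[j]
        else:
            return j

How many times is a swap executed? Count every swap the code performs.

pivot = data[0] = 6; i = -1, j = 6
j→5 (data[5]=5≤6), i→0 (data[0]=6≥6); i<j, swap → [5,6,5,6,6,6]
j→4 (data[4]=6≤6), i→1 (data[1]=6≥6); i<j, swap → [5,6,5,6,6,6]
j→3, i→3; i≥j, return j=3. data = [5,6,5,6,6,6]

2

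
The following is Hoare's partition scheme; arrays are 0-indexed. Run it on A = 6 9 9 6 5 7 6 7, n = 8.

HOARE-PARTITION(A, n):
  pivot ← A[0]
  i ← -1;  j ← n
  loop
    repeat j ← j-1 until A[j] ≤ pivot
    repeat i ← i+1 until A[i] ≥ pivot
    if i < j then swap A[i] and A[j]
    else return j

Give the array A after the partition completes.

6 5 6 9 9 7 6 7

pivot = A[0] = 6; i = -1, j = 8
j→6 (A[6]=6≤6), i→0 (A[0]=6≥6); i<j, swap → 6 9 9 6 5 7 6 7
j→4 (A[4]=5≤6), i→1 (A[1]=9≥6); i<j, swap → 6 5 9 6 9 7 6 7
j→3 (A[3]=6≤6), i→2 (A[2]=9≥6); i<j, swap → 6 5 6 9 9 7 6 7
j→2, i→3; i≥j, return j=2. A = 6 5 6 9 9 7 6 7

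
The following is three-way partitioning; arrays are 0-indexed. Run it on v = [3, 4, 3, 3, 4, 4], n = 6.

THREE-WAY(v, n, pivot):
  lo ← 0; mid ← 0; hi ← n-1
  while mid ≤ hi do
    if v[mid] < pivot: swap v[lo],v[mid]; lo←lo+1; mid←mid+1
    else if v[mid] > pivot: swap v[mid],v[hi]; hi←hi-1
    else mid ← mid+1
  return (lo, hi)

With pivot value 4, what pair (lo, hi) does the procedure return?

pivot = 4; lo=0, mid=0, hi=5
v[mid]=3<4: swap v[0],v[0]; lo=1,mid=1 → [3, 4, 3, 3, 4, 4]
v[mid]=4=4: mid=2
v[mid]=3<4: swap v[1],v[2]; lo=2,mid=3 → [3, 3, 4, 3, 4, 4]
v[mid]=3<4: swap v[2],v[3]; lo=3,mid=4 → [3, 3, 3, 4, 4, 4]
v[mid]=4=4: mid=5
v[mid]=4=4: mid=6
end: lo=3, hi=5; v = [3, 3, 3, 4, 4, 4]

(3, 5)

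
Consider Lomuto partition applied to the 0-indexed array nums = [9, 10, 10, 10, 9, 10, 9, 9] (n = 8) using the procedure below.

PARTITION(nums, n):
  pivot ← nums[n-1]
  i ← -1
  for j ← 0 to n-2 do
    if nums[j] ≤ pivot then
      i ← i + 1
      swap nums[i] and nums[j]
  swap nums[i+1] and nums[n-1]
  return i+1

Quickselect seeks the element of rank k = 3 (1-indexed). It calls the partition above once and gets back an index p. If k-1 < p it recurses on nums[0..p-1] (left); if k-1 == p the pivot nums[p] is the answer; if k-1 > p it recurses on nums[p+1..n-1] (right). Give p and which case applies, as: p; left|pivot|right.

pivot = nums[7] = 9; i = -1
j=0: nums[0]=9 ≤ 9 → i=0, swap nums[0],nums[0] (no change) → [9, 10, 10, 10, 9, 10, 9, 9]
j=1: nums[1]=10 > 9 → no swap
j=2: nums[2]=10 > 9 → no swap
j=3: nums[3]=10 > 9 → no swap
j=4: nums[4]=9 ≤ 9 → i=1, swap nums[1],nums[4] → [9, 9, 10, 10, 10, 10, 9, 9]
j=5: nums[5]=10 > 9 → no swap
j=6: nums[6]=9 ≤ 9 → i=2, swap nums[2],nums[6] → [9, 9, 9, 10, 10, 10, 10, 9]
final swap nums[3],nums[7] → [9, 9, 9, 9, 10, 10, 10, 10]; return 3
p = 3; k-1 = 2 < 3 ⇒ left

3; left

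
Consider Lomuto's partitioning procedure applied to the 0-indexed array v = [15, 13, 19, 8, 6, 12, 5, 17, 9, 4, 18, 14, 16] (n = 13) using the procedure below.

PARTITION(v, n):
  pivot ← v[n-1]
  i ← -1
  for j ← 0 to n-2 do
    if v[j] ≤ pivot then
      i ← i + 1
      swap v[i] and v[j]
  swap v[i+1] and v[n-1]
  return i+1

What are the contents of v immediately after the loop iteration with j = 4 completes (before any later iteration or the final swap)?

[15, 13, 8, 6, 19, 12, 5, 17, 9, 4, 18, 14, 16]

pivot = v[12] = 16; i = -1
j=0: v[0]=15 ≤ 16 → i=0, swap v[0],v[0] (no change) → [15, 13, 19, 8, 6, 12, 5, 17, 9, 4, 18, 14, 16]
j=1: v[1]=13 ≤ 16 → i=1, swap v[1],v[1] (no change) → [15, 13, 19, 8, 6, 12, 5, 17, 9, 4, 18, 14, 16]
j=2: v[2]=19 > 16 → no swap
j=3: v[3]=8 ≤ 16 → i=2, swap v[2],v[3] → [15, 13, 8, 19, 6, 12, 5, 17, 9, 4, 18, 14, 16]
j=4: v[4]=6 ≤ 16 → i=3, swap v[3],v[4] → [15, 13, 8, 6, 19, 12, 5, 17, 9, 4, 18, 14, 16]
(after j=4) v = [15, 13, 8, 6, 19, 12, 5, 17, 9, 4, 18, 14, 16]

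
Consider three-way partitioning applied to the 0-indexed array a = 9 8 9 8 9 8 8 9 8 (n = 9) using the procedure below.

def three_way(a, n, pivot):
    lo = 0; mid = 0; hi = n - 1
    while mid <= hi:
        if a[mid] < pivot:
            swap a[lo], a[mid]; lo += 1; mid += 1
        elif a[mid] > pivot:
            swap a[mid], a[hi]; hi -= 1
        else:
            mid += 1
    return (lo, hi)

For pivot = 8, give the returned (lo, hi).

pivot = 8; lo=0, mid=0, hi=8
a[mid]=9>8: swap a[0],a[8]; hi=7 → 8 8 9 8 9 8 8 9 9
a[mid]=8=8: mid=1
a[mid]=8=8: mid=2
a[mid]=9>8: swap a[2],a[7]; hi=6 → 8 8 9 8 9 8 8 9 9
a[mid]=9>8: swap a[2],a[6]; hi=5 → 8 8 8 8 9 8 9 9 9
a[mid]=8=8: mid=3
a[mid]=8=8: mid=4
a[mid]=9>8: swap a[4],a[5]; hi=4 → 8 8 8 8 8 9 9 9 9
a[mid]=8=8: mid=5
end: lo=0, hi=4; a = 8 8 8 8 8 9 9 9 9

(0, 4)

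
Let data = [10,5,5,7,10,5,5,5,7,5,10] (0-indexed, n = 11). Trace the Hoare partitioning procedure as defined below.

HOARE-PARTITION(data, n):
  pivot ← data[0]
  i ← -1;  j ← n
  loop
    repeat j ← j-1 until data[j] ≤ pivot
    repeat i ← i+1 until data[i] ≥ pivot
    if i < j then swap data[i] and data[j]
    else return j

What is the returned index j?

pivot = data[0] = 10; i = -1, j = 11
j→10 (data[10]=10≤10), i→0 (data[0]=10≥10); i<j, swap → [10,5,5,7,10,5,5,5,7,5,10]
j→9 (data[9]=5≤10), i→4 (data[4]=10≥10); i<j, swap → [10,5,5,7,5,5,5,5,7,10,10]
j→8, i→9; i≥j, return j=8. data = [10,5,5,7,5,5,5,5,7,10,10]

8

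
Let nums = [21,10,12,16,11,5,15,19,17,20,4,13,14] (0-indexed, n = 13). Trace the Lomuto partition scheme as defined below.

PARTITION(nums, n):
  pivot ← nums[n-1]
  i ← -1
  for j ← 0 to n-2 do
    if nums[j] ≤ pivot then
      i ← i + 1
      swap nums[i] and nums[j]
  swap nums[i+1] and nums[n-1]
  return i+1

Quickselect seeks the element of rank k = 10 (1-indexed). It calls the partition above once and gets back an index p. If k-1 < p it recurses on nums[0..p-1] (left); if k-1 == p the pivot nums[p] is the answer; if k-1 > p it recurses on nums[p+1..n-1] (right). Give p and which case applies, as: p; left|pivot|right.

pivot = nums[12] = 14; i = -1
j=0: nums[0]=21 > 14 → no swap
j=1: nums[1]=10 ≤ 14 → i=0, swap nums[0],nums[1] → [10,21,12,16,11,5,15,19,17,20,4,13,14]
j=2: nums[2]=12 ≤ 14 → i=1, swap nums[1],nums[2] → [10,12,21,16,11,5,15,19,17,20,4,13,14]
j=3: nums[3]=16 > 14 → no swap
j=4: nums[4]=11 ≤ 14 → i=2, swap nums[2],nums[4] → [10,12,11,16,21,5,15,19,17,20,4,13,14]
j=5: nums[5]=5 ≤ 14 → i=3, swap nums[3],nums[5] → [10,12,11,5,21,16,15,19,17,20,4,13,14]
j=6: nums[6]=15 > 14 → no swap
j=7: nums[7]=19 > 14 → no swap
j=8: nums[8]=17 > 14 → no swap
j=9: nums[9]=20 > 14 → no swap
j=10: nums[10]=4 ≤ 14 → i=4, swap nums[4],nums[10] → [10,12,11,5,4,16,15,19,17,20,21,13,14]
j=11: nums[11]=13 ≤ 14 → i=5, swap nums[5],nums[11] → [10,12,11,5,4,13,15,19,17,20,21,16,14]
final swap nums[6],nums[12] → [10,12,11,5,4,13,14,19,17,20,21,16,15]; return 6
p = 6; k-1 = 9 > 6 ⇒ right

6; right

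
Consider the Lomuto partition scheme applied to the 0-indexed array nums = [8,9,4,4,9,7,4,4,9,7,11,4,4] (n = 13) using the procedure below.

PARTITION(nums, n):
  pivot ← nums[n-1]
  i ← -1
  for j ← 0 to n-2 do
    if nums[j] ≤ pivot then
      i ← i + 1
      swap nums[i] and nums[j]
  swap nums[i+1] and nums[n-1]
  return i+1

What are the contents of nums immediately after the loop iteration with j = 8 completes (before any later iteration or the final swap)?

pivot=4, i=-1
j=0: 8>4, skip
j=1: 9>4, skip
j=2: 4≤4, i=0, swap(0,2) ⇒ [4,9,8,4,9,7,4,4,9,7,11,4,4]
j=3: 4≤4, i=1, swap(1,3) ⇒ [4,4,8,9,9,7,4,4,9,7,11,4,4]
j=4: 9>4, skip
j=5: 7>4, skip
j=6: 4≤4, i=2, swap(2,6) ⇒ [4,4,4,9,9,7,8,4,9,7,11,4,4]
j=7: 4≤4, i=3, swap(3,7) ⇒ [4,4,4,4,9,7,8,9,9,7,11,4,4]
j=8: 9>4, skip
(after j=8) nums = [4,4,4,4,9,7,8,9,9,7,11,4,4]

[4,4,4,4,9,7,8,9,9,7,11,4,4]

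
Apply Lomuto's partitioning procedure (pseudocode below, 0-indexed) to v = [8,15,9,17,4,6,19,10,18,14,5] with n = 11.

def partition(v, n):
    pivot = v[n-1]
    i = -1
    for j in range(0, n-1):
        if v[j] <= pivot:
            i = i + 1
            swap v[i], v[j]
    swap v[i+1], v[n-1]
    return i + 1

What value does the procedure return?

1

pivot=5, i=-1
j=0: 8>5, skip
j=1: 15>5, skip
j=2: 9>5, skip
j=3: 17>5, skip
j=4: 4≤5, i=0, swap(0,4) ⇒ [4,15,9,17,8,6,19,10,18,14,5]
j=5: 6>5, skip
j=6: 19>5, skip
j=7: 10>5, skip
j=8: 18>5, skip
j=9: 14>5, skip
swap(1,10) ⇒ [4,5,9,17,8,6,19,10,18,14,15]; return 1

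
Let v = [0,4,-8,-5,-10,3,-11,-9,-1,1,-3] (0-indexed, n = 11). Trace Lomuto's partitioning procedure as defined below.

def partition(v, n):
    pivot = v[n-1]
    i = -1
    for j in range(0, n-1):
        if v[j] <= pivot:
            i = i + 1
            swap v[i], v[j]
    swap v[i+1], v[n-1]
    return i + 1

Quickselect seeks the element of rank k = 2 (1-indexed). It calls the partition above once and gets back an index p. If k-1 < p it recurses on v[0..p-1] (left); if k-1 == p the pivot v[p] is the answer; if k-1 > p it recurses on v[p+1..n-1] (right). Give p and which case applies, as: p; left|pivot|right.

5; left

pivot = v[10] = -3; i = -1
j=0: v[0]=0 > -3 → no swap
j=1: v[1]=4 > -3 → no swap
j=2: v[2]=-8 ≤ -3 → i=0, swap v[0],v[2] → [-8,4,0,-5,-10,3,-11,-9,-1,1,-3]
j=3: v[3]=-5 ≤ -3 → i=1, swap v[1],v[3] → [-8,-5,0,4,-10,3,-11,-9,-1,1,-3]
j=4: v[4]=-10 ≤ -3 → i=2, swap v[2],v[4] → [-8,-5,-10,4,0,3,-11,-9,-1,1,-3]
j=5: v[5]=3 > -3 → no swap
j=6: v[6]=-11 ≤ -3 → i=3, swap v[3],v[6] → [-8,-5,-10,-11,0,3,4,-9,-1,1,-3]
j=7: v[7]=-9 ≤ -3 → i=4, swap v[4],v[7] → [-8,-5,-10,-11,-9,3,4,0,-1,1,-3]
j=8: v[8]=-1 > -3 → no swap
j=9: v[9]=1 > -3 → no swap
final swap v[5],v[10] → [-8,-5,-10,-11,-9,-3,4,0,-1,1,3]; return 5
p = 5; k-1 = 1 < 5 ⇒ left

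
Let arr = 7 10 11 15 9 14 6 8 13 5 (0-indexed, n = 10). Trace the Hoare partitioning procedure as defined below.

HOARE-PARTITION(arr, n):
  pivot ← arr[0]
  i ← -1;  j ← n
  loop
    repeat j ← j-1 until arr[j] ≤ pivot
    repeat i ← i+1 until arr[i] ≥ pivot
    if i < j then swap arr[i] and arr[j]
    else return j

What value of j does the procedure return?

1

pivot = arr[0] = 7; i = -1, j = 10
j→9 (arr[9]=5≤7), i→0 (arr[0]=7≥7); i<j, swap → 5 10 11 15 9 14 6 8 13 7
j→6 (arr[6]=6≤7), i→1 (arr[1]=10≥7); i<j, swap → 5 6 11 15 9 14 10 8 13 7
j→1, i→2; i≥j, return j=1. arr = 5 6 11 15 9 14 10 8 13 7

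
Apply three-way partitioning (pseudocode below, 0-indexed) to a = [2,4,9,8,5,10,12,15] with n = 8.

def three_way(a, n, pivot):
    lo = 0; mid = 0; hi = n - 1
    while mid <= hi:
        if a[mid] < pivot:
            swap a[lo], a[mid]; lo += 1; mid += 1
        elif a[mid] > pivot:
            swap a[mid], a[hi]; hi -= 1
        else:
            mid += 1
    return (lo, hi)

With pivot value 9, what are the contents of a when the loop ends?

[2,4,8,5,9,12,15,10]

lo=0 mid=0 hi=7
2<9: swap(0,0), lo=1 mid=1 ⇒ [2,4,9,8,5,10,12,15]
4<9: swap(1,1), lo=2 mid=2 ⇒ [2,4,9,8,5,10,12,15]
9=9: mid=3
8<9: swap(2,3), lo=3 mid=4 ⇒ [2,4,8,9,5,10,12,15]
5<9: swap(3,4), lo=4 mid=5 ⇒ [2,4,8,5,9,10,12,15]
10>9: swap(5,7), hi=6 ⇒ [2,4,8,5,9,15,12,10]
15>9: swap(5,6), hi=5 ⇒ [2,4,8,5,9,12,15,10]
12>9: swap(5,5), hi=4 ⇒ [2,4,8,5,9,12,15,10]
done. lo=4 hi=4; a=[2,4,8,5,9,12,15,10]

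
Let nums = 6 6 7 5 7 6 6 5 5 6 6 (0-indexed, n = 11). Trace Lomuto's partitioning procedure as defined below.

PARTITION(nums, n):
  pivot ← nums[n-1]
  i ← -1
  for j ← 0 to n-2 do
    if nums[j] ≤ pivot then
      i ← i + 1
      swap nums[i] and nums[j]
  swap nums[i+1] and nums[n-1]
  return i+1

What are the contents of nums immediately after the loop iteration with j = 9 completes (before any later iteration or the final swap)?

6 6 5 6 6 5 5 6 7 7 6

pivot=6, i=-1
j=0: 6≤6, i=0, swap(0,0) ⇒ 6 6 7 5 7 6 6 5 5 6 6
j=1: 6≤6, i=1, swap(1,1) ⇒ 6 6 7 5 7 6 6 5 5 6 6
j=2: 7>6, skip
j=3: 5≤6, i=2, swap(2,3) ⇒ 6 6 5 7 7 6 6 5 5 6 6
j=4: 7>6, skip
j=5: 6≤6, i=3, swap(3,5) ⇒ 6 6 5 6 7 7 6 5 5 6 6
j=6: 6≤6, i=4, swap(4,6) ⇒ 6 6 5 6 6 7 7 5 5 6 6
j=7: 5≤6, i=5, swap(5,7) ⇒ 6 6 5 6 6 5 7 7 5 6 6
j=8: 5≤6, i=6, swap(6,8) ⇒ 6 6 5 6 6 5 5 7 7 6 6
j=9: 6≤6, i=7, swap(7,9) ⇒ 6 6 5 6 6 5 5 6 7 7 6
(after j=9) nums = 6 6 5 6 6 5 5 6 7 7 6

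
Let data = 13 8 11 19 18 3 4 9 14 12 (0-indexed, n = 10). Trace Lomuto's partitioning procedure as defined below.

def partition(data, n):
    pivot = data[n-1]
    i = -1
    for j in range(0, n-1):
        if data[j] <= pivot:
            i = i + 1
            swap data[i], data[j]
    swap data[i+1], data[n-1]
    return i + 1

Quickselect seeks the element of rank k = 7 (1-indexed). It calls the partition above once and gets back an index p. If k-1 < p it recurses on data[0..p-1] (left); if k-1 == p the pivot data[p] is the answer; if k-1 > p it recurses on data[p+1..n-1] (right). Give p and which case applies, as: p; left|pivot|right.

5; right

pivot = data[9] = 12; i = -1
j=0: data[0]=13 > 12 → no swap
j=1: data[1]=8 ≤ 12 → i=0, swap data[0],data[1] → 8 13 11 19 18 3 4 9 14 12
j=2: data[2]=11 ≤ 12 → i=1, swap data[1],data[2] → 8 11 13 19 18 3 4 9 14 12
j=3: data[3]=19 > 12 → no swap
j=4: data[4]=18 > 12 → no swap
j=5: data[5]=3 ≤ 12 → i=2, swap data[2],data[5] → 8 11 3 19 18 13 4 9 14 12
j=6: data[6]=4 ≤ 12 → i=3, swap data[3],data[6] → 8 11 3 4 18 13 19 9 14 12
j=7: data[7]=9 ≤ 12 → i=4, swap data[4],data[7] → 8 11 3 4 9 13 19 18 14 12
j=8: data[8]=14 > 12 → no swap
final swap data[5],data[9] → 8 11 3 4 9 12 19 18 14 13; return 5
p = 5; k-1 = 6 > 5 ⇒ right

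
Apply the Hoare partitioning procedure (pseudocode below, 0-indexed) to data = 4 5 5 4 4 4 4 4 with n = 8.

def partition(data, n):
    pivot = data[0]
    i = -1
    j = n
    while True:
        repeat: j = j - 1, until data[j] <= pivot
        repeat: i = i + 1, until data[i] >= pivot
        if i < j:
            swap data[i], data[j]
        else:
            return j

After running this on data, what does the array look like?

4 4 4 4 4 5 5 4

pivot = data[0] = 4; i = -1, j = 8
j→7 (data[7]=4≤4), i→0 (data[0]=4≥4); i<j, swap → 4 5 5 4 4 4 4 4
j→6 (data[6]=4≤4), i→1 (data[1]=5≥4); i<j, swap → 4 4 5 4 4 4 5 4
j→5 (data[5]=4≤4), i→2 (data[2]=5≥4); i<j, swap → 4 4 4 4 4 5 5 4
j→4 (data[4]=4≤4), i→3 (data[3]=4≥4); i<j, swap → 4 4 4 4 4 5 5 4
j→3, i→4; i≥j, return j=3. data = 4 4 4 4 4 5 5 4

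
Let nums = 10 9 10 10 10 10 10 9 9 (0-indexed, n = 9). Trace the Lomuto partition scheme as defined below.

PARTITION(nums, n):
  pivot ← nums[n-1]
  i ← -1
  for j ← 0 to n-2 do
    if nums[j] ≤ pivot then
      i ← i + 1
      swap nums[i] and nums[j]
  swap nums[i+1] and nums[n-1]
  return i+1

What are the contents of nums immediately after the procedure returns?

pivot = nums[8] = 9; i = -1
j=0: nums[0]=10 > 9 → no swap
j=1: nums[1]=9 ≤ 9 → i=0, swap nums[0],nums[1] → 9 10 10 10 10 10 10 9 9
j=2: nums[2]=10 > 9 → no swap
j=3: nums[3]=10 > 9 → no swap
j=4: nums[4]=10 > 9 → no swap
j=5: nums[5]=10 > 9 → no swap
j=6: nums[6]=10 > 9 → no swap
j=7: nums[7]=9 ≤ 9 → i=1, swap nums[1],nums[7] → 9 9 10 10 10 10 10 10 9
final swap nums[2],nums[8] → 9 9 9 10 10 10 10 10 10; return 2

9 9 9 10 10 10 10 10 10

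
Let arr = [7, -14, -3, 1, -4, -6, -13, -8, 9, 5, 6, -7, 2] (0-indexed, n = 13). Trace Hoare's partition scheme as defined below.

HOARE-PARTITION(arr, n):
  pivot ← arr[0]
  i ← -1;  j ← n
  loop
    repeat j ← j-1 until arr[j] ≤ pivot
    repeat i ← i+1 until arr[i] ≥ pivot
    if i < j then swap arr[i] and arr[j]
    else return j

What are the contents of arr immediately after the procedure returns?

pivot=7
j stops at 12 (2), i stops at 0 (7); swap ⇒ [2, -14, -3, 1, -4, -6, -13, -8, 9, 5, 6, -7, 7]
j stops at 11 (-7), i stops at 8 (9); swap ⇒ [2, -14, -3, 1, -4, -6, -13, -8, -7, 5, 6, 9, 7]
j stops at 10, i stops at 11; i≥j ⇒ return 10. arr=[2, -14, -3, 1, -4, -6, -13, -8, -7, 5, 6, 9, 7]

[2, -14, -3, 1, -4, -6, -13, -8, -7, 5, 6, 9, 7]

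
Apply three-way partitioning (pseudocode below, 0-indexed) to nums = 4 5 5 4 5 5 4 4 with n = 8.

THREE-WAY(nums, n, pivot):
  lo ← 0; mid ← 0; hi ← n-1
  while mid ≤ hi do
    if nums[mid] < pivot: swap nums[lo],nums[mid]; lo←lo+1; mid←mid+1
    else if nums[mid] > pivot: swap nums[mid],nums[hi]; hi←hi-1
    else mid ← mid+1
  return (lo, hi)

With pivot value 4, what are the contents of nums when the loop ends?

pivot = 4; lo=0, mid=0, hi=7
nums[mid]=4=4: mid=1
nums[mid]=5>4: swap nums[1],nums[7]; hi=6 → 4 4 5 4 5 5 4 5
nums[mid]=4=4: mid=2
nums[mid]=5>4: swap nums[2],nums[6]; hi=5 → 4 4 4 4 5 5 5 5
nums[mid]=4=4: mid=3
nums[mid]=4=4: mid=4
nums[mid]=5>4: swap nums[4],nums[5]; hi=4 → 4 4 4 4 5 5 5 5
nums[mid]=5>4: swap nums[4],nums[4]; hi=3 → 4 4 4 4 5 5 5 5
end: lo=0, hi=3; nums = 4 4 4 4 5 5 5 5

4 4 4 4 5 5 5 5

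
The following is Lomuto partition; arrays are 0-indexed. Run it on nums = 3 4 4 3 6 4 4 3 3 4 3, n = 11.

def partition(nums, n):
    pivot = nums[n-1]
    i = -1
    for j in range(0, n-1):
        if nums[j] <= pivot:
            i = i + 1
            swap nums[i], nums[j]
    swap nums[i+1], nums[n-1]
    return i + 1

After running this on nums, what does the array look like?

3 3 3 3 3 4 4 4 4 4 6

pivot=3, i=-1
j=0: 3≤3, i=0, swap(0,0) ⇒ 3 4 4 3 6 4 4 3 3 4 3
j=1: 4>3, skip
j=2: 4>3, skip
j=3: 3≤3, i=1, swap(1,3) ⇒ 3 3 4 4 6 4 4 3 3 4 3
j=4: 6>3, skip
j=5: 4>3, skip
j=6: 4>3, skip
j=7: 3≤3, i=2, swap(2,7) ⇒ 3 3 3 4 6 4 4 4 3 4 3
j=8: 3≤3, i=3, swap(3,8) ⇒ 3 3 3 3 6 4 4 4 4 4 3
j=9: 4>3, skip
swap(4,10) ⇒ 3 3 3 3 3 4 4 4 4 4 6; return 4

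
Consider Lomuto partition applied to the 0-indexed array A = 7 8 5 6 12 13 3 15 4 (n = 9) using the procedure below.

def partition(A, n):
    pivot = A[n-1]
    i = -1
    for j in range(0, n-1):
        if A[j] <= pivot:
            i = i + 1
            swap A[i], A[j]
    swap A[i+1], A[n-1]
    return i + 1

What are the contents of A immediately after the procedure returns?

pivot = A[8] = 4; i = -1
j=0: A[0]=7 > 4 → no swap
j=1: A[1]=8 > 4 → no swap
j=2: A[2]=5 > 4 → no swap
j=3: A[3]=6 > 4 → no swap
j=4: A[4]=12 > 4 → no swap
j=5: A[5]=13 > 4 → no swap
j=6: A[6]=3 ≤ 4 → i=0, swap A[0],A[6] → 3 8 5 6 12 13 7 15 4
j=7: A[7]=15 > 4 → no swap
final swap A[1],A[8] → 3 4 5 6 12 13 7 15 8; return 1

3 4 5 6 12 13 7 15 8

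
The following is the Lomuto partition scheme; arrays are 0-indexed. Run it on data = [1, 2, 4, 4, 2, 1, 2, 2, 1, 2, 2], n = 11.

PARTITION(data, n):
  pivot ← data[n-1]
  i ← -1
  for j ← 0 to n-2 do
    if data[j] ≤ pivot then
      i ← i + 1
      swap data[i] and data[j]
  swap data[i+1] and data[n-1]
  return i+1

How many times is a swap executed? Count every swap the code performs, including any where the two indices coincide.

pivot = data[10] = 2; i = -1
j=0: data[0]=1 ≤ 2 → i=0, swap data[0],data[0] (no change) → [1, 2, 4, 4, 2, 1, 2, 2, 1, 2, 2]
j=1: data[1]=2 ≤ 2 → i=1, swap data[1],data[1] (no change) → [1, 2, 4, 4, 2, 1, 2, 2, 1, 2, 2]
j=2: data[2]=4 > 2 → no swap
j=3: data[3]=4 > 2 → no swap
j=4: data[4]=2 ≤ 2 → i=2, swap data[2],data[4] → [1, 2, 2, 4, 4, 1, 2, 2, 1, 2, 2]
j=5: data[5]=1 ≤ 2 → i=3, swap data[3],data[5] → [1, 2, 2, 1, 4, 4, 2, 2, 1, 2, 2]
j=6: data[6]=2 ≤ 2 → i=4, swap data[4],data[6] → [1, 2, 2, 1, 2, 4, 4, 2, 1, 2, 2]
j=7: data[7]=2 ≤ 2 → i=5, swap data[5],data[7] → [1, 2, 2, 1, 2, 2, 4, 4, 1, 2, 2]
j=8: data[8]=1 ≤ 2 → i=6, swap data[6],data[8] → [1, 2, 2, 1, 2, 2, 1, 4, 4, 2, 2]
j=9: data[9]=2 ≤ 2 → i=7, swap data[7],data[9] → [1, 2, 2, 1, 2, 2, 1, 2, 4, 4, 2]
final swap data[8],data[10] → [1, 2, 2, 1, 2, 2, 1, 2, 2, 4, 4]; return 8

9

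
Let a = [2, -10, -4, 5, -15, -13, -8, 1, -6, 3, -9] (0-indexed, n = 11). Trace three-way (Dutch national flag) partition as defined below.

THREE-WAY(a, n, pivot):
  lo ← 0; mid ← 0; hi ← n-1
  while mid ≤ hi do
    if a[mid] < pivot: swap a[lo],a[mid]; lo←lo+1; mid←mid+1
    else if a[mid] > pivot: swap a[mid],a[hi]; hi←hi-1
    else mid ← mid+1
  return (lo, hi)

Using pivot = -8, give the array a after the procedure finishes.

pivot = -8; lo=0, mid=0, hi=10
a[mid]=2>-8: swap a[0],a[10]; hi=9 → [-9, -10, -4, 5, -15, -13, -8, 1, -6, 3, 2]
a[mid]=-9<-8: swap a[0],a[0]; lo=1,mid=1 → [-9, -10, -4, 5, -15, -13, -8, 1, -6, 3, 2]
a[mid]=-10<-8: swap a[1],a[1]; lo=2,mid=2 → [-9, -10, -4, 5, -15, -13, -8, 1, -6, 3, 2]
a[mid]=-4>-8: swap a[2],a[9]; hi=8 → [-9, -10, 3, 5, -15, -13, -8, 1, -6, -4, 2]
a[mid]=3>-8: swap a[2],a[8]; hi=7 → [-9, -10, -6, 5, -15, -13, -8, 1, 3, -4, 2]
a[mid]=-6>-8: swap a[2],a[7]; hi=6 → [-9, -10, 1, 5, -15, -13, -8, -6, 3, -4, 2]
a[mid]=1>-8: swap a[2],a[6]; hi=5 → [-9, -10, -8, 5, -15, -13, 1, -6, 3, -4, 2]
a[mid]=-8=-8: mid=3
a[mid]=5>-8: swap a[3],a[5]; hi=4 → [-9, -10, -8, -13, -15, 5, 1, -6, 3, -4, 2]
a[mid]=-13<-8: swap a[2],a[3]; lo=3,mid=4 → [-9, -10, -13, -8, -15, 5, 1, -6, 3, -4, 2]
a[mid]=-15<-8: swap a[3],a[4]; lo=4,mid=5 → [-9, -10, -13, -15, -8, 5, 1, -6, 3, -4, 2]
end: lo=4, hi=4; a = [-9, -10, -13, -15, -8, 5, 1, -6, 3, -4, 2]

[-9, -10, -13, -15, -8, 5, 1, -6, 3, -4, 2]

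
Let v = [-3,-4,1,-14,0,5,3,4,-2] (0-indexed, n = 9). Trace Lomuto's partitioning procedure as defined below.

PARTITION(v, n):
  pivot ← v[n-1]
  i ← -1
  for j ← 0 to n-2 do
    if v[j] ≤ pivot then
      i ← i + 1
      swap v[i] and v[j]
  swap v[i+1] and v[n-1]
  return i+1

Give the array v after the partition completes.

pivot = v[8] = -2; i = -1
j=0: v[0]=-3 ≤ -2 → i=0, swap v[0],v[0] (no change) → [-3,-4,1,-14,0,5,3,4,-2]
j=1: v[1]=-4 ≤ -2 → i=1, swap v[1],v[1] (no change) → [-3,-4,1,-14,0,5,3,4,-2]
j=2: v[2]=1 > -2 → no swap
j=3: v[3]=-14 ≤ -2 → i=2, swap v[2],v[3] → [-3,-4,-14,1,0,5,3,4,-2]
j=4: v[4]=0 > -2 → no swap
j=5: v[5]=5 > -2 → no swap
j=6: v[6]=3 > -2 → no swap
j=7: v[7]=4 > -2 → no swap
final swap v[3],v[8] → [-3,-4,-14,-2,0,5,3,4,1]; return 3

[-3,-4,-14,-2,0,5,3,4,1]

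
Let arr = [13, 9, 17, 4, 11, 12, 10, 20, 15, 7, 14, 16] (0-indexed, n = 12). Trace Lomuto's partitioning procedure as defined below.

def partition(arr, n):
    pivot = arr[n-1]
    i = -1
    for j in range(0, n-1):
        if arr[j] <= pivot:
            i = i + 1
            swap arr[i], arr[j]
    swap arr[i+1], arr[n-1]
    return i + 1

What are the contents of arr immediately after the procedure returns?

[13, 9, 4, 11, 12, 10, 15, 7, 14, 16, 17, 20]

pivot = arr[11] = 16; i = -1
j=0: arr[0]=13 ≤ 16 → i=0, swap arr[0],arr[0] (no change) → [13, 9, 17, 4, 11, 12, 10, 20, 15, 7, 14, 16]
j=1: arr[1]=9 ≤ 16 → i=1, swap arr[1],arr[1] (no change) → [13, 9, 17, 4, 11, 12, 10, 20, 15, 7, 14, 16]
j=2: arr[2]=17 > 16 → no swap
j=3: arr[3]=4 ≤ 16 → i=2, swap arr[2],arr[3] → [13, 9, 4, 17, 11, 12, 10, 20, 15, 7, 14, 16]
j=4: arr[4]=11 ≤ 16 → i=3, swap arr[3],arr[4] → [13, 9, 4, 11, 17, 12, 10, 20, 15, 7, 14, 16]
j=5: arr[5]=12 ≤ 16 → i=4, swap arr[4],arr[5] → [13, 9, 4, 11, 12, 17, 10, 20, 15, 7, 14, 16]
j=6: arr[6]=10 ≤ 16 → i=5, swap arr[5],arr[6] → [13, 9, 4, 11, 12, 10, 17, 20, 15, 7, 14, 16]
j=7: arr[7]=20 > 16 → no swap
j=8: arr[8]=15 ≤ 16 → i=6, swap arr[6],arr[8] → [13, 9, 4, 11, 12, 10, 15, 20, 17, 7, 14, 16]
j=9: arr[9]=7 ≤ 16 → i=7, swap arr[7],arr[9] → [13, 9, 4, 11, 12, 10, 15, 7, 17, 20, 14, 16]
j=10: arr[10]=14 ≤ 16 → i=8, swap arr[8],arr[10] → [13, 9, 4, 11, 12, 10, 15, 7, 14, 20, 17, 16]
final swap arr[9],arr[11] → [13, 9, 4, 11, 12, 10, 15, 7, 14, 16, 17, 20]; return 9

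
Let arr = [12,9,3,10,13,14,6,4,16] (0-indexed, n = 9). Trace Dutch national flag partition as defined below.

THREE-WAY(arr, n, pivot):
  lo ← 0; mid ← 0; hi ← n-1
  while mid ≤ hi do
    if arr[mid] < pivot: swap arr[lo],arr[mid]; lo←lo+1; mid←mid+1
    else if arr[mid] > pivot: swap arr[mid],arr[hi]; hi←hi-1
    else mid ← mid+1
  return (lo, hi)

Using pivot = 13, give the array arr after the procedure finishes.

[12,9,3,10,4,6,13,16,14]

lo=0 mid=0 hi=8
12<13: swap(0,0), lo=1 mid=1 ⇒ [12,9,3,10,13,14,6,4,16]
9<13: swap(1,1), lo=2 mid=2 ⇒ [12,9,3,10,13,14,6,4,16]
3<13: swap(2,2), lo=3 mid=3 ⇒ [12,9,3,10,13,14,6,4,16]
10<13: swap(3,3), lo=4 mid=4 ⇒ [12,9,3,10,13,14,6,4,16]
13=13: mid=5
14>13: swap(5,8), hi=7 ⇒ [12,9,3,10,13,16,6,4,14]
16>13: swap(5,7), hi=6 ⇒ [12,9,3,10,13,4,6,16,14]
4<13: swap(4,5), lo=5 mid=6 ⇒ [12,9,3,10,4,13,6,16,14]
6<13: swap(5,6), lo=6 mid=7 ⇒ [12,9,3,10,4,6,13,16,14]
done. lo=6 hi=6; arr=[12,9,3,10,4,6,13,16,14]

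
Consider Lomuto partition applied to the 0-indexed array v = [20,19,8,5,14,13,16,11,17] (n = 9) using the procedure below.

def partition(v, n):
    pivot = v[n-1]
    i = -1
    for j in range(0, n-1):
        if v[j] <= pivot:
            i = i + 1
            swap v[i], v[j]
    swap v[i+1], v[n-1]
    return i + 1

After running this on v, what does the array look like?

[8,5,14,13,16,11,17,19,20]

pivot = v[8] = 17; i = -1
j=0: v[0]=20 > 17 → no swap
j=1: v[1]=19 > 17 → no swap
j=2: v[2]=8 ≤ 17 → i=0, swap v[0],v[2] → [8,19,20,5,14,13,16,11,17]
j=3: v[3]=5 ≤ 17 → i=1, swap v[1],v[3] → [8,5,20,19,14,13,16,11,17]
j=4: v[4]=14 ≤ 17 → i=2, swap v[2],v[4] → [8,5,14,19,20,13,16,11,17]
j=5: v[5]=13 ≤ 17 → i=3, swap v[3],v[5] → [8,5,14,13,20,19,16,11,17]
j=6: v[6]=16 ≤ 17 → i=4, swap v[4],v[6] → [8,5,14,13,16,19,20,11,17]
j=7: v[7]=11 ≤ 17 → i=5, swap v[5],v[7] → [8,5,14,13,16,11,20,19,17]
final swap v[6],v[8] → [8,5,14,13,16,11,17,19,20]; return 6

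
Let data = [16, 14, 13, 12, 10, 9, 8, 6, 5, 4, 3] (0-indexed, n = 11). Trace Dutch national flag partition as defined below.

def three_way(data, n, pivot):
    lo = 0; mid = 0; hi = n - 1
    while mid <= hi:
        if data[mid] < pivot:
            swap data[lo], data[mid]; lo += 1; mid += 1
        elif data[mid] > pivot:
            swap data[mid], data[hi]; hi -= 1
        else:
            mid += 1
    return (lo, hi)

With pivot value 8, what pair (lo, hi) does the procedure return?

(4, 4)

pivot = 8; lo=0, mid=0, hi=10
data[mid]=16>8: swap data[0],data[10]; hi=9 → [3, 14, 13, 12, 10, 9, 8, 6, 5, 4, 16]
data[mid]=3<8: swap data[0],data[0]; lo=1,mid=1 → [3, 14, 13, 12, 10, 9, 8, 6, 5, 4, 16]
data[mid]=14>8: swap data[1],data[9]; hi=8 → [3, 4, 13, 12, 10, 9, 8, 6, 5, 14, 16]
data[mid]=4<8: swap data[1],data[1]; lo=2,mid=2 → [3, 4, 13, 12, 10, 9, 8, 6, 5, 14, 16]
data[mid]=13>8: swap data[2],data[8]; hi=7 → [3, 4, 5, 12, 10, 9, 8, 6, 13, 14, 16]
data[mid]=5<8: swap data[2],data[2]; lo=3,mid=3 → [3, 4, 5, 12, 10, 9, 8, 6, 13, 14, 16]
data[mid]=12>8: swap data[3],data[7]; hi=6 → [3, 4, 5, 6, 10, 9, 8, 12, 13, 14, 16]
data[mid]=6<8: swap data[3],data[3]; lo=4,mid=4 → [3, 4, 5, 6, 10, 9, 8, 12, 13, 14, 16]
data[mid]=10>8: swap data[4],data[6]; hi=5 → [3, 4, 5, 6, 8, 9, 10, 12, 13, 14, 16]
data[mid]=8=8: mid=5
data[mid]=9>8: swap data[5],data[5]; hi=4 → [3, 4, 5, 6, 8, 9, 10, 12, 13, 14, 16]
end: lo=4, hi=4; data = [3, 4, 5, 6, 8, 9, 10, 12, 13, 14, 16]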